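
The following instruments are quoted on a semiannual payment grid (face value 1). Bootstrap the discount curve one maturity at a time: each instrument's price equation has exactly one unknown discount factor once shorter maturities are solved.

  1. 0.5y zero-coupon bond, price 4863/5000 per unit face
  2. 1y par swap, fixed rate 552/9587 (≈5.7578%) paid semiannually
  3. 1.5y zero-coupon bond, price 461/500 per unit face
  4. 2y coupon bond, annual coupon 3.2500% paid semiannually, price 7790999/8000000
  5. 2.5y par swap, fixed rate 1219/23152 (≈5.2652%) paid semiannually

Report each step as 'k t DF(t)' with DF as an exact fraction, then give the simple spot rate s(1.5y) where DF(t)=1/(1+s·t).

step 1 [0.5y] zero: DF = P = 4863/5000 ≈ 0.972600
step 2 [1y] swap r/2=276/9587: DF=(1 − 276/9587·(0.972600))/(1+276/9587) = 1181/1250 ≈ 0.944800
step 3 [1.5y] zero: DF = P = 461/500 ≈ 0.922000
step 4 [2y] bond c/2=13/800: DF=(7790999/8000000 − 13/800·(0.972600+0.944800+0.922000))/(1+13/800) = 9129/10000 ≈ 0.912900
step 5 [2.5y] swap r/2=1219/46304: DF=(1 − 1219/46304·(0.972600+0.944800+0.922000+0.912900))/(1+1219/46304) = 8781/10000 ≈ 0.878100

1 1/2 4863/5000
2 1 1181/1250
3 3/2 461/500
4 2 9129/10000
5 5/2 8781/10000
s(1.5y) = (1/(461/500) − 1)/(3/2) = 26/461 ≈ 5.6399%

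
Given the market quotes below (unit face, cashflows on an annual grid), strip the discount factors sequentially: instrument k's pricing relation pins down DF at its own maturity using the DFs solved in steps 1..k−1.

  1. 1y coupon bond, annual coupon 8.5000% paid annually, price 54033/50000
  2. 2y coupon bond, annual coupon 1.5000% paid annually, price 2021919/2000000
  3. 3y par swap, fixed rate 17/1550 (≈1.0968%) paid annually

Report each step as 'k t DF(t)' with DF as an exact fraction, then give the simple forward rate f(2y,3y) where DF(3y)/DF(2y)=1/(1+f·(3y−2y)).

step 1 [1y] bond c/1=17/200: DF=(54033/50000 − 17/200·(0))/(1+17/200) = 249/250 ≈ 0.996000
step 2 [2y] bond c/1=3/200: DF=(2021919/2000000 − 3/200·(0.996000))/(1+3/200) = 9813/10000 ≈ 0.981300
step 3 [3y] swap r/1=17/1550: DF=(1 − 17/1550·(0.996000+0.981300))/(1+17/1550) = 9677/10000 ≈ 0.967700

1 1 249/250
2 2 9813/10000
3 3 9677/10000
f(2y,3y) = ((9813/10000)/(9677/10000) − 1)/(1) = 136/9677 ≈ 1.4054%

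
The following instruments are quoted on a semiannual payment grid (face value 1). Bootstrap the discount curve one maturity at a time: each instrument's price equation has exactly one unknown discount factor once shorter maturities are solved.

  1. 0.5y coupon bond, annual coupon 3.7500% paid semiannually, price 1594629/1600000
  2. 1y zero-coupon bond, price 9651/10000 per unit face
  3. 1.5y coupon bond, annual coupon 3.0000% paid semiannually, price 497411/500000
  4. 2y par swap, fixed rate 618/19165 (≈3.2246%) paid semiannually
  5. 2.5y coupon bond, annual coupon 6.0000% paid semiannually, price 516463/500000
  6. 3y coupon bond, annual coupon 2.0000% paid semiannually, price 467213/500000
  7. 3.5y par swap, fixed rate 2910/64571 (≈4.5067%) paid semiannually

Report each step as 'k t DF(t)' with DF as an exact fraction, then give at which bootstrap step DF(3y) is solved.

step 1 [0.5y] bond c/2=3/160: DF=(1594629/1600000 − 3/160·(0))/(1+3/160) = 9783/10000 ≈ 0.978300
step 2 [1y] zero: DF = P = 9651/10000 ≈ 0.965100
step 3 [1.5y] bond c/2=3/200: DF=(497411/500000 − 3/200·(0.978300+0.965100))/(1+3/200) = 4757/5000 ≈ 0.951400
step 4 [2y] swap r/2=309/19165: DF=(1 − 309/19165·(0.978300+0.965100+0.951400))/(1+309/19165) = 4691/5000 ≈ 0.938200
step 5 [2.5y] bond c/2=3/100: DF=(516463/500000 − 3/100·(0.978300+0.965100+0.951400+0.938200))/(1+3/100) = 557/625 ≈ 0.891200
step 6 [3y] bond c/2=1/100: DF=(467213/500000 − 1/100·(0.978300+0.965100+0.951400+0.938200+0.891200))/(1+1/100) = 549/625 ≈ 0.878400
step 7 [3.5y] swap r/2=1455/64571: DF=(1 − 1455/64571·(0.978300+0.965100+0.951400+0.938200+0.891200+0.878400))/(1+1455/64571) = 1709/2000 ≈ 0.854500

1 1/2 9783/10000
2 1 9651/10000
3 3/2 4757/5000
4 2 4691/5000
5 5/2 557/625
6 3 549/625
7 7/2 1709/2000
DF(3y) is solved at step 6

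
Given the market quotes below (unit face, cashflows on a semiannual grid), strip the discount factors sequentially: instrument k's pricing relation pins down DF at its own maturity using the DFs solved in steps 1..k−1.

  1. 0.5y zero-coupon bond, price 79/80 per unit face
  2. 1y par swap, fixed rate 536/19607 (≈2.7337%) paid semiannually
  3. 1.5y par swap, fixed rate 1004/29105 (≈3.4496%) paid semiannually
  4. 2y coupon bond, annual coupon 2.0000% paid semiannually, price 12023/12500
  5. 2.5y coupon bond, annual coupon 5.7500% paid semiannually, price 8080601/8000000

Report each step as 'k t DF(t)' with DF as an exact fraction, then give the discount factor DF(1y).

1 1/2 79/80
2 1 2433/2500
3 3/2 4749/5000
4 2 1847/2000
5 5/2 8747/10000
DF(1y) = 2433/2500 ≈ 0.973200

step 1 [0.5y] zero: DF = P = 79/80 ≈ 0.987500
step 2 [1y] swap r/2=268/19607: DF=(1 − 268/19607·(0.987500))/(1+268/19607) = 2433/2500 ≈ 0.973200
step 3 [1.5y] swap r/2=502/29105: DF=(1 − 502/29105·(0.987500+0.973200))/(1+502/29105) = 4749/5000 ≈ 0.949800
step 4 [2y] bond c/2=1/100: DF=(12023/12500 − 1/100·(0.987500+0.973200+0.949800))/(1+1/100) = 1847/2000 ≈ 0.923500
step 5 [2.5y] bond c/2=23/800: DF=(8080601/8000000 − 23/800·(0.987500+0.973200+0.949800+0.923500))/(1+23/800) = 8747/10000 ≈ 0.874700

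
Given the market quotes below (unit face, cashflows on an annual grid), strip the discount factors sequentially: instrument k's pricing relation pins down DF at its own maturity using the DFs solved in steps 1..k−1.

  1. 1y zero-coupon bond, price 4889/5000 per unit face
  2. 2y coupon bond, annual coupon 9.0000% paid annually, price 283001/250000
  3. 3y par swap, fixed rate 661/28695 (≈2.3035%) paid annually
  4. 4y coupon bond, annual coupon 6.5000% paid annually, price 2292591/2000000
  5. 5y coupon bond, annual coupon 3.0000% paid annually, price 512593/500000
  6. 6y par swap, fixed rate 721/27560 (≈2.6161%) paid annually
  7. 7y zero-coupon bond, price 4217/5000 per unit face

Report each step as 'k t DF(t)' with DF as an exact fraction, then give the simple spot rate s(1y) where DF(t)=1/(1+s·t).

1 1 4889/5000
2 2 4789/5000
3 3 9339/10000
4 4 2253/2500
5 5 1771/2000
6 6 4279/5000
7 7 4217/5000
s(1y) = (1/(4889/5000) − 1)/(1) = 111/4889 ≈ 2.2704%

step 1 [1y] zero: DF = P = 4889/5000 ≈ 0.977800
step 2 [2y] bond c/1=9/100: DF=(283001/250000 − 9/100·(0.977800))/(1+9/100) = 4789/5000 ≈ 0.957800
step 3 [3y] swap r/1=661/28695: DF=(1 − 661/28695·(0.977800+0.957800))/(1+661/28695) = 9339/10000 ≈ 0.933900
step 4 [4y] bond c/1=13/200: DF=(2292591/2000000 − 13/200·(0.977800+0.957800+0.933900))/(1+13/200) = 2253/2500 ≈ 0.901200
step 5 [5y] bond c/1=3/100: DF=(512593/500000 − 3/100·(0.977800+0.957800+0.933900+0.901200))/(1+3/100) = 1771/2000 ≈ 0.885500
step 6 [6y] swap r/1=721/27560: DF=(1 − 721/27560·(0.977800+0.957800+0.933900+0.901200+0.885500))/(1+721/27560) = 4279/5000 ≈ 0.855800
step 7 [7y] zero: DF = P = 4217/5000 ≈ 0.843400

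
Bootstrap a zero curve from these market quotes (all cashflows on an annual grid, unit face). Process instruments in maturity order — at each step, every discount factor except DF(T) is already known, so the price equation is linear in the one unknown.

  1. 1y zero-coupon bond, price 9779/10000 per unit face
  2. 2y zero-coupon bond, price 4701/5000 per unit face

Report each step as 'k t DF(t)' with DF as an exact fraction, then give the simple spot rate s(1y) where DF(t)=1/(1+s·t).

step 1 [1y] zero: DF = P = 9779/10000 ≈ 0.977900
step 2 [2y] zero: DF = P = 4701/5000 ≈ 0.940200

1 1 9779/10000
2 2 4701/5000
s(1y) = (1/(9779/10000) − 1)/(1) = 221/9779 ≈ 2.2599%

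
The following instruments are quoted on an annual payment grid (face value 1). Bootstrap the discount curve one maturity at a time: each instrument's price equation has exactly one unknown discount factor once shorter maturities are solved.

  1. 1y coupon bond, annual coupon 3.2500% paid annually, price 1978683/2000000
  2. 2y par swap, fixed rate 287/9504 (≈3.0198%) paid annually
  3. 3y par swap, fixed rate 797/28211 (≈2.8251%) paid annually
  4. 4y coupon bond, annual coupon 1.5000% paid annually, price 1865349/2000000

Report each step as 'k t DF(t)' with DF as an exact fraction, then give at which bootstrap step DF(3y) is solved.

1 1 4791/5000
2 2 4713/5000
3 3 9203/10000
4 4 2193/2500
DF(3y) is solved at step 3

step 1 [1y] bond c/1=13/400: DF=(1978683/2000000 − 13/400·(0))/(1+13/400) = 4791/5000 ≈ 0.958200
step 2 [2y] swap r/1=287/9504: DF=(1 − 287/9504·(0.958200))/(1+287/9504) = 4713/5000 ≈ 0.942600
step 3 [3y] swap r/1=797/28211: DF=(1 − 797/28211·(0.958200+0.942600))/(1+797/28211) = 9203/10000 ≈ 0.920300
step 4 [4y] bond c/1=3/200: DF=(1865349/2000000 − 3/200·(0.958200+0.942600+0.920300))/(1+3/200) = 2193/2500 ≈ 0.877200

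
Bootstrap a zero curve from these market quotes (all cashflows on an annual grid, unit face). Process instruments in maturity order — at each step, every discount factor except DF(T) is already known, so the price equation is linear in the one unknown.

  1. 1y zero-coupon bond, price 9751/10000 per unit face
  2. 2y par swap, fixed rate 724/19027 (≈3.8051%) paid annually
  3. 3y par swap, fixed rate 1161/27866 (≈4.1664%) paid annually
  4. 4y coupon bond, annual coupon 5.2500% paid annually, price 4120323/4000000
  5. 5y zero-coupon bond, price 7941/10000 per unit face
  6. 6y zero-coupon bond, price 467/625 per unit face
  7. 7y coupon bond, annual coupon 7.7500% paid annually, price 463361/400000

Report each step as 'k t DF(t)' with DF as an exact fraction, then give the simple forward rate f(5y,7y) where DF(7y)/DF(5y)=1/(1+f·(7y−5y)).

step 1 [1y] zero: DF = P = 9751/10000 ≈ 0.975100
step 2 [2y] swap r/1=724/19027: DF=(1 − 724/19027·(0.975100))/(1+724/19027) = 2319/2500 ≈ 0.927600
step 3 [3y] swap r/1=1161/27866: DF=(1 − 1161/27866·(0.975100+0.927600))/(1+1161/27866) = 8839/10000 ≈ 0.883900
step 4 [4y] bond c/1=21/400: DF=(4120323/4000000 − 21/400·(0.975100+0.927600+0.883900))/(1+21/400) = 8397/10000 ≈ 0.839700
step 5 [5y] zero: DF = P = 7941/10000 ≈ 0.794100
step 6 [6y] zero: DF = P = 467/625 ≈ 0.747200
step 7 [7y] bond c/1=31/400: DF=(463361/400000 − 31/400·(0.975100+0.927600+0.883900+0.839700+0.794100+0.747200))/(1+31/400) = 3517/5000 ≈ 0.703400

1 1 9751/10000
2 2 2319/2500
3 3 8839/10000
4 4 8397/10000
5 5 7941/10000
6 6 467/625
7 7 3517/5000
f(5y,7y) = ((7941/10000)/(3517/5000) − 1)/(2) = 907/14068 ≈ 6.4473%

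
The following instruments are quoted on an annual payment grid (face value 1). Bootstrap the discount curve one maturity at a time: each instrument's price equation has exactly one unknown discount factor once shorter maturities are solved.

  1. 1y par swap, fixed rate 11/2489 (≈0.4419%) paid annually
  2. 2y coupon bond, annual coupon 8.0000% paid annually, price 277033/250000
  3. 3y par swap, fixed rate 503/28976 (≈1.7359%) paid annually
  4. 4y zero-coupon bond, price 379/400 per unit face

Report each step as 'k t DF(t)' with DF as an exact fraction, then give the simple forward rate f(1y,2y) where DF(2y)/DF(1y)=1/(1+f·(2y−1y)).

step 1 [1y] swap r/1=11/2489: DF=(1 − 11/2489·(0))/(1+11/2489) = 2489/2500 ≈ 0.995600
step 2 [2y] bond c/1=2/25: DF=(277033/250000 − 2/25·(0.995600))/(1+2/25) = 9523/10000 ≈ 0.952300
step 3 [3y] swap r/1=503/28976: DF=(1 − 503/28976·(0.995600+0.952300))/(1+503/28976) = 9497/10000 ≈ 0.949700
step 4 [4y] zero: DF = P = 379/400 ≈ 0.947500

1 1 2489/2500
2 2 9523/10000
3 3 9497/10000
4 4 379/400
f(1y,2y) = ((2489/2500)/(9523/10000) − 1)/(1) = 433/9523 ≈ 4.5469%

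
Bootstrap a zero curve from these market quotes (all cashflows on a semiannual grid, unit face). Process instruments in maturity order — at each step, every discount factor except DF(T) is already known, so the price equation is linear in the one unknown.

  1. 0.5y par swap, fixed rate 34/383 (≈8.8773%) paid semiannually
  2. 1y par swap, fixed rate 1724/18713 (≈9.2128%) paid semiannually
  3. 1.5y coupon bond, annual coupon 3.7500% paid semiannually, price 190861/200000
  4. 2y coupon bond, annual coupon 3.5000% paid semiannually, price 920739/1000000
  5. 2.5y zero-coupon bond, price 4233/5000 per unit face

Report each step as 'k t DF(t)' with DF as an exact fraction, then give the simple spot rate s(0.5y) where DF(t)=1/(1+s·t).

1 1/2 383/400
2 1 4569/5000
3 3/2 9023/10000
4 2 2143/2500
5 5/2 4233/5000
s(0.5y) = (1/(383/400) − 1)/(1/2) = 34/383 ≈ 8.8773%

step 1 [0.5y] swap r/2=17/383: DF=(1 − 17/383·(0))/(1+17/383) = 383/400 ≈ 0.957500
step 2 [1y] swap r/2=862/18713: DF=(1 − 862/18713·(0.957500))/(1+862/18713) = 4569/5000 ≈ 0.913800
step 3 [1.5y] bond c/2=3/160: DF=(190861/200000 − 3/160·(0.957500+0.913800))/(1+3/160) = 9023/10000 ≈ 0.902300
step 4 [2y] bond c/2=7/400: DF=(920739/1000000 − 7/400·(0.957500+0.913800+0.902300))/(1+7/400) = 2143/2500 ≈ 0.857200
step 5 [2.5y] zero: DF = P = 4233/5000 ≈ 0.846600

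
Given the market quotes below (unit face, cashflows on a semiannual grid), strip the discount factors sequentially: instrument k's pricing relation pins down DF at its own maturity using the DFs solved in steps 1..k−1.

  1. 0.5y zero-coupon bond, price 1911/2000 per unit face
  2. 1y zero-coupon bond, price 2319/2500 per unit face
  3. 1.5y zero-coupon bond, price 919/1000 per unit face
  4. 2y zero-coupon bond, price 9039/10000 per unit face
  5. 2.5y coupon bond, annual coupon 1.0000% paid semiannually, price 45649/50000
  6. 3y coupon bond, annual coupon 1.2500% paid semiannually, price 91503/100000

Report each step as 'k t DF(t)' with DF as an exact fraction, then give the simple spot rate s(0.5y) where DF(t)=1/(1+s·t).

step 1 [0.5y] zero: DF = P = 1911/2000 ≈ 0.955500
step 2 [1y] zero: DF = P = 2319/2500 ≈ 0.927600
step 3 [1.5y] zero: DF = P = 919/1000 ≈ 0.919000
step 4 [2y] zero: DF = P = 9039/10000 ≈ 0.903900
step 5 [2.5y] bond c/2=1/200: DF=(45649/50000 − 1/200·(0.955500+0.927600+0.919000+0.903900))/(1+1/200) = 89/100 ≈ 0.890000
step 6 [3y] bond c/2=1/160: DF=(91503/100000 − 1/160·(0.955500+0.927600+0.919000+0.903900+0.890000))/(1+1/160) = 1101/1250 ≈ 0.880800

1 1/2 1911/2000
2 1 2319/2500
3 3/2 919/1000
4 2 9039/10000
5 5/2 89/100
6 3 1101/1250
s(0.5y) = (1/(1911/2000) − 1)/(1/2) = 178/1911 ≈ 9.3145%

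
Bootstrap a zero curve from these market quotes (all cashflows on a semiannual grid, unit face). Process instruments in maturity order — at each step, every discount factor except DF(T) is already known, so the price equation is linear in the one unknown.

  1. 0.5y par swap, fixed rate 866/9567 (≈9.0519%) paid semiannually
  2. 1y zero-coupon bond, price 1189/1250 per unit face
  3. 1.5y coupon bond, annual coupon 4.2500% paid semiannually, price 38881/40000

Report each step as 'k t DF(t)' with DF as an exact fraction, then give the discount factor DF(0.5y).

step 1 [0.5y] swap r/2=433/9567: DF=(1 − 433/9567·(0))/(1+433/9567) = 9567/10000 ≈ 0.956700
step 2 [1y] zero: DF = P = 1189/1250 ≈ 0.951200
step 3 [1.5y] bond c/2=17/800: DF=(38881/40000 − 17/800·(0.956700+0.951200))/(1+17/800) = 9121/10000 ≈ 0.912100

1 1/2 9567/10000
2 1 1189/1250
3 3/2 9121/10000
DF(0.5y) = 9567/10000 ≈ 0.956700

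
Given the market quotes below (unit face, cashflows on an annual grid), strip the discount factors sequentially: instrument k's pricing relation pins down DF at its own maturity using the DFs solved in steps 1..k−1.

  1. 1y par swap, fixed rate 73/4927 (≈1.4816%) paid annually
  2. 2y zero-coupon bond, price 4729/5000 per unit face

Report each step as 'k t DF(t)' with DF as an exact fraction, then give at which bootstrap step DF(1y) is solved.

1 1 4927/5000
2 2 4729/5000
DF(1y) is solved at step 1

step 1 [1y] swap r/1=73/4927: DF=(1 − 73/4927·(0))/(1+73/4927) = 4927/5000 ≈ 0.985400
step 2 [2y] zero: DF = P = 4729/5000 ≈ 0.945800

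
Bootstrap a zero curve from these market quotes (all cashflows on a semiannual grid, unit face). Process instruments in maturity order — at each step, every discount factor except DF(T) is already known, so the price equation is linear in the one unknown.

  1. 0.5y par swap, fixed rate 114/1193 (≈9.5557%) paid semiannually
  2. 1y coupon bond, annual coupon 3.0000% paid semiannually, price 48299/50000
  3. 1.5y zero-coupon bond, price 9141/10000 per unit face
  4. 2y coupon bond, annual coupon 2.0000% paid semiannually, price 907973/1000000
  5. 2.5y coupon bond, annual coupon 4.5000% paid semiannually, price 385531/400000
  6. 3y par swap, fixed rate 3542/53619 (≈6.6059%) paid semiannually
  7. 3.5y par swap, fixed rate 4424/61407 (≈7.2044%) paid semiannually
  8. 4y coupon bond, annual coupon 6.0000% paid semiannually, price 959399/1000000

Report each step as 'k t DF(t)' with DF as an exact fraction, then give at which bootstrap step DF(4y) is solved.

1 1/2 1193/1250
2 1 586/625
3 3/2 9141/10000
4 2 1089/1250
5 5/2 8617/10000
6 3 8229/10000
7 7/2 1947/2500
8 4 3763/5000
DF(4y) is solved at step 8

step 1 [0.5y] swap r/2=57/1193: DF=(1 − 57/1193·(0))/(1+57/1193) = 1193/1250 ≈ 0.954400
step 2 [1y] bond c/2=3/200: DF=(48299/50000 − 3/200·(0.954400))/(1+3/200) = 586/625 ≈ 0.937600
step 3 [1.5y] zero: DF = P = 9141/10000 ≈ 0.914100
step 4 [2y] bond c/2=1/100: DF=(907973/1000000 − 1/100·(0.954400+0.937600+0.914100))/(1+1/100) = 1089/1250 ≈ 0.871200
step 5 [2.5y] bond c/2=9/400: DF=(385531/400000 − 9/400·(0.954400+0.937600+0.914100+0.871200))/(1+9/400) = 8617/10000 ≈ 0.861700
step 6 [3y] swap r/2=1771/53619: DF=(1 − 1771/53619·(0.954400+0.937600+0.914100+0.871200+0.861700))/(1+1771/53619) = 8229/10000 ≈ 0.822900
step 7 [3.5y] swap r/2=2212/61407: DF=(1 − 2212/61407·(0.954400+0.937600+0.914100+0.871200+0.861700+0.822900))/(1+2212/61407) = 1947/2500 ≈ 0.778800
step 8 [4y] bond c/2=3/100: DF=(959399/1000000 − 3/100·(0.954400+0.937600+0.914100+0.871200+0.861700+0.822900+0.778800))/(1+3/100) = 3763/5000 ≈ 0.752600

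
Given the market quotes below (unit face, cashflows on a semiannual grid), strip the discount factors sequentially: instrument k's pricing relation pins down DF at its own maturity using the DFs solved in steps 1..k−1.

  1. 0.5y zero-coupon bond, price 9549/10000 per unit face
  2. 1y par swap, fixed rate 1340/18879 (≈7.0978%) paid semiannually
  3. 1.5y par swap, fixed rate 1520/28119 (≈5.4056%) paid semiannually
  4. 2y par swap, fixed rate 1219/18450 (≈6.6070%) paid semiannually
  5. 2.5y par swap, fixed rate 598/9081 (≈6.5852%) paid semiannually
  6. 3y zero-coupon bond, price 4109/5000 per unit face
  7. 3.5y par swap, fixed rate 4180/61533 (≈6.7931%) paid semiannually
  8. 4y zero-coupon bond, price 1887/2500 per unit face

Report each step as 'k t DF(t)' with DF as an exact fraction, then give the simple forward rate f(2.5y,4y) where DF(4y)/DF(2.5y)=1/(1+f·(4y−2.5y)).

1 1/2 9549/10000
2 1 933/1000
3 3/2 231/250
4 2 8781/10000
5 5/2 1701/2000
6 3 4109/5000
7 7/2 791/1000
8 4 1887/2500
f(2.5y,4y) = ((1701/2000)/(1887/2500) − 1)/(3/2) = 319/3774 ≈ 8.4526%

step 1 [0.5y] zero: DF = P = 9549/10000 ≈ 0.954900
step 2 [1y] swap r/2=670/18879: DF=(1 − 670/18879·(0.954900))/(1+670/18879) = 933/1000 ≈ 0.933000
step 3 [1.5y] swap r/2=760/28119: DF=(1 − 760/28119·(0.954900+0.933000))/(1+760/28119) = 231/250 ≈ 0.924000
step 4 [2y] swap r/2=1219/36900: DF=(1 − 1219/36900·(0.954900+0.933000+0.924000))/(1+1219/36900) = 8781/10000 ≈ 0.878100
step 5 [2.5y] swap r/2=299/9081: DF=(1 − 299/9081·(0.954900+0.933000+0.924000+0.878100))/(1+299/9081) = 1701/2000 ≈ 0.850500
step 6 [3y] zero: DF = P = 4109/5000 ≈ 0.821800
step 7 [3.5y] swap r/2=2090/61533: DF=(1 − 2090/61533·(0.954900+0.933000+0.924000+0.878100+0.850500+0.821800))/(1+2090/61533) = 791/1000 ≈ 0.791000
step 8 [4y] zero: DF = P = 1887/2500 ≈ 0.754800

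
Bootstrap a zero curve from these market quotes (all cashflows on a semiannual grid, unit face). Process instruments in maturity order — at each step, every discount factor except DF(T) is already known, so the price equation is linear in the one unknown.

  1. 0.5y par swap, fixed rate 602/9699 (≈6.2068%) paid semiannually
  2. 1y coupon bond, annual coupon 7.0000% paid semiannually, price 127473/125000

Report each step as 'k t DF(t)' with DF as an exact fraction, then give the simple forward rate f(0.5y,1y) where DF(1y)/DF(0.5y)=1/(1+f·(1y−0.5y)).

step 1 [0.5y] swap r/2=301/9699: DF=(1 − 301/9699·(0))/(1+301/9699) = 9699/10000 ≈ 0.969900
step 2 [1y] bond c/2=7/200: DF=(127473/125000 − 7/200·(0.969900))/(1+7/200) = 381/400 ≈ 0.952500

1 1/2 9699/10000
2 1 381/400
f(0.5y,1y) = ((9699/10000)/(381/400) − 1)/(1/2) = 116/3175 ≈ 3.6535%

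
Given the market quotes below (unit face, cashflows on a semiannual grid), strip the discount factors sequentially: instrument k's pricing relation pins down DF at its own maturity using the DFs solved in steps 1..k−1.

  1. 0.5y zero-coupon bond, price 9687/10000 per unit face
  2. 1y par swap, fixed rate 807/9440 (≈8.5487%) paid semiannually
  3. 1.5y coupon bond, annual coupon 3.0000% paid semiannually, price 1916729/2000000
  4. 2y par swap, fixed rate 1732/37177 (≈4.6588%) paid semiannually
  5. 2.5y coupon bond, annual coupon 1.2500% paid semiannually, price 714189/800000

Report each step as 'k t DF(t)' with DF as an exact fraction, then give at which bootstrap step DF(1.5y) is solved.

1 1/2 9687/10000
2 1 9193/10000
3 3/2 9163/10000
4 2 4567/5000
5 5/2 8641/10000
DF(1.5y) is solved at step 3

step 1 [0.5y] zero: DF = P = 9687/10000 ≈ 0.968700
step 2 [1y] swap r/2=807/18880: DF=(1 − 807/18880·(0.968700))/(1+807/18880) = 9193/10000 ≈ 0.919300
step 3 [1.5y] bond c/2=3/200: DF=(1916729/2000000 − 3/200·(0.968700+0.919300))/(1+3/200) = 9163/10000 ≈ 0.916300
step 4 [2y] swap r/2=866/37177: DF=(1 − 866/37177·(0.968700+0.919300+0.916300))/(1+866/37177) = 4567/5000 ≈ 0.913400
step 5 [2.5y] bond c/2=1/160: DF=(714189/800000 − 1/160·(0.968700+0.919300+0.916300+0.913400))/(1+1/160) = 8641/10000 ≈ 0.864100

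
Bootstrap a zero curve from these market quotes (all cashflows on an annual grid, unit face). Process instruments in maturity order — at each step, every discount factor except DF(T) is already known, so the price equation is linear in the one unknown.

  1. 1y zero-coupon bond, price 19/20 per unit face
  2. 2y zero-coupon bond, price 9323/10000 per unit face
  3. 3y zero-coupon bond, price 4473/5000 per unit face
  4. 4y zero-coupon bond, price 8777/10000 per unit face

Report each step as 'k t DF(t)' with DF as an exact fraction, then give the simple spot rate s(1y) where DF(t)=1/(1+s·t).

1 1 19/20
2 2 9323/10000
3 3 4473/5000
4 4 8777/10000
s(1y) = (1/(19/20) − 1)/(1) = 1/19 ≈ 5.2632%

step 1 [1y] zero: DF = P = 19/20 ≈ 0.950000
step 2 [2y] zero: DF = P = 9323/10000 ≈ 0.932300
step 3 [3y] zero: DF = P = 4473/5000 ≈ 0.894600
step 4 [4y] zero: DF = P = 8777/10000 ≈ 0.877700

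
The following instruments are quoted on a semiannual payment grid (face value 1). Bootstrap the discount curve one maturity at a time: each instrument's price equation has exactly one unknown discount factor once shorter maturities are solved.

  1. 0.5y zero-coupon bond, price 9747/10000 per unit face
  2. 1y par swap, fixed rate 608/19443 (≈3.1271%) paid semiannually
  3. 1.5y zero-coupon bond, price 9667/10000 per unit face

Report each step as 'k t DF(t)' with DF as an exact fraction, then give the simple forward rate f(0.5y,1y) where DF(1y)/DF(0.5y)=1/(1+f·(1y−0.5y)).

1 1/2 9747/10000
2 1 606/625
3 3/2 9667/10000
f(0.5y,1y) = ((9747/10000)/(606/625) − 1)/(1/2) = 17/1616 ≈ 1.0520%

step 1 [0.5y] zero: DF = P = 9747/10000 ≈ 0.974700
step 2 [1y] swap r/2=304/19443: DF=(1 − 304/19443·(0.974700))/(1+304/19443) = 606/625 ≈ 0.969600
step 3 [1.5y] zero: DF = P = 9667/10000 ≈ 0.966700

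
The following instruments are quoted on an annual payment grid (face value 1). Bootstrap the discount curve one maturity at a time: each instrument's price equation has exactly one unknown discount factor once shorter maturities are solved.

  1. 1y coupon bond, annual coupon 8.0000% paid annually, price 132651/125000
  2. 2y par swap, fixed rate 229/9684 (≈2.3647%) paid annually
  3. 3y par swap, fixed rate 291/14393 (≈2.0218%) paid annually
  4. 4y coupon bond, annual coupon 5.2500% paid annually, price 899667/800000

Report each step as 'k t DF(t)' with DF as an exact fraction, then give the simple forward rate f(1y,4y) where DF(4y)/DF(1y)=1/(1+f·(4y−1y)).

1 1 4913/5000
2 2 4771/5000
3 3 4709/5000
4 4 9249/10000
f(1y,4y) = ((4913/5000)/(9249/10000) − 1)/(3) = 577/27747 ≈ 2.0795%

step 1 [1y] bond c/1=2/25: DF=(132651/125000 − 2/25·(0))/(1+2/25) = 4913/5000 ≈ 0.982600
step 2 [2y] swap r/1=229/9684: DF=(1 − 229/9684·(0.982600))/(1+229/9684) = 4771/5000 ≈ 0.954200
step 3 [3y] swap r/1=291/14393: DF=(1 − 291/14393·(0.982600+0.954200))/(1+291/14393) = 4709/5000 ≈ 0.941800
step 4 [4y] bond c/1=21/400: DF=(899667/800000 − 21/400·(0.982600+0.954200+0.941800))/(1+21/400) = 9249/10000 ≈ 0.924900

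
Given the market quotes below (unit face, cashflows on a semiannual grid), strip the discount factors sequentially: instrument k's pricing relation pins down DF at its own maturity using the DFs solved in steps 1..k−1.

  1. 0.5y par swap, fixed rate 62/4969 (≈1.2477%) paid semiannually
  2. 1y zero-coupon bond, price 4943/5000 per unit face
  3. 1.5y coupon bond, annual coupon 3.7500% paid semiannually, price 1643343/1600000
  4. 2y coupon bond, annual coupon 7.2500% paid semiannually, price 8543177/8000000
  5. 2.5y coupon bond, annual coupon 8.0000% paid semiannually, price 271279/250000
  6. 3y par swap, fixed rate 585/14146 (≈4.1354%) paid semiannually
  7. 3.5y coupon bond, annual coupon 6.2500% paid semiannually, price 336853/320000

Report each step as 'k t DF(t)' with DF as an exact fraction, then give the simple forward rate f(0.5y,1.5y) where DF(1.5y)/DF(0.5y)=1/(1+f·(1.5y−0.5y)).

step 1 [0.5y] swap r/2=31/4969: DF=(1 − 31/4969·(0))/(1+31/4969) = 4969/5000 ≈ 0.993800
step 2 [1y] zero: DF = P = 4943/5000 ≈ 0.988600
step 3 [1.5y] bond c/2=3/160: DF=(1643343/1600000 − 3/160·(0.993800+0.988600))/(1+3/160) = 9717/10000 ≈ 0.971700
step 4 [2y] bond c/2=29/800: DF=(8543177/8000000 − 29/800·(0.993800+0.988600+0.971700))/(1+29/800) = 1159/1250 ≈ 0.927200
step 5 [2.5y] bond c/2=1/25: DF=(271279/250000 − 1/25·(0.993800+0.988600+0.971700+0.927200))/(1+1/25) = 8941/10000 ≈ 0.894100
step 6 [3y] swap r/2=585/28292: DF=(1 − 585/28292·(0.993800+0.988600+0.971700+0.927200+0.894100))/(1+585/28292) = 883/1000 ≈ 0.883000
step 7 [3.5y] bond c/2=1/32: DF=(336853/320000 − 1/32·(0.993800+0.988600+0.971700+0.927200+0.894100+0.883000))/(1+1/32) = 8493/10000 ≈ 0.849300

1 1/2 4969/5000
2 1 4943/5000
3 3/2 9717/10000
4 2 1159/1250
5 5/2 8941/10000
6 3 883/1000
7 7/2 8493/10000
f(0.5y,1.5y) = ((4969/5000)/(9717/10000) − 1)/(1) = 221/9717 ≈ 2.2744%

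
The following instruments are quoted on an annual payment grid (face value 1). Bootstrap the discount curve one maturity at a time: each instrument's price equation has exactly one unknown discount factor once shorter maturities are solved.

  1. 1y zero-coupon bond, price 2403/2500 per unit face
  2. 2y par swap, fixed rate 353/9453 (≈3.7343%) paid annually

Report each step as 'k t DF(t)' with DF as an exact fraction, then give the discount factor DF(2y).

step 1 [1y] zero: DF = P = 2403/2500 ≈ 0.961200
step 2 [2y] swap r/1=353/9453: DF=(1 − 353/9453·(0.961200))/(1+353/9453) = 4647/5000 ≈ 0.929400

1 1 2403/2500
2 2 4647/5000
DF(2y) = 4647/5000 ≈ 0.929400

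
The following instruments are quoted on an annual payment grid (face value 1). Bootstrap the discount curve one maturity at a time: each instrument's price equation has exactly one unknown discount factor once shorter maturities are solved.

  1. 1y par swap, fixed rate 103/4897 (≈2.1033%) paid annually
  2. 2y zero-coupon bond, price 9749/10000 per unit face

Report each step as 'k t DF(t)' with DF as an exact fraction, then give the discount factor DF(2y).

1 1 4897/5000
2 2 9749/10000
DF(2y) = 9749/10000 ≈ 0.974900

step 1 [1y] swap r/1=103/4897: DF=(1 − 103/4897·(0))/(1+103/4897) = 4897/5000 ≈ 0.979400
step 2 [2y] zero: DF = P = 9749/10000 ≈ 0.974900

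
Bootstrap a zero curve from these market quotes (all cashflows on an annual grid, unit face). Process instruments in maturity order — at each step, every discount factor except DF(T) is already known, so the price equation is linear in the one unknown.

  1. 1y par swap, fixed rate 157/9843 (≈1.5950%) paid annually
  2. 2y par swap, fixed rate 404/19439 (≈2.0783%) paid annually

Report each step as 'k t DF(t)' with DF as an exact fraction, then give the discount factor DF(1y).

step 1 [1y] swap r/1=157/9843: DF=(1 − 157/9843·(0))/(1+157/9843) = 9843/10000 ≈ 0.984300
step 2 [2y] swap r/1=404/19439: DF=(1 − 404/19439·(0.984300))/(1+404/19439) = 2399/2500 ≈ 0.959600

1 1 9843/10000
2 2 2399/2500
DF(1y) = 9843/10000 ≈ 0.984300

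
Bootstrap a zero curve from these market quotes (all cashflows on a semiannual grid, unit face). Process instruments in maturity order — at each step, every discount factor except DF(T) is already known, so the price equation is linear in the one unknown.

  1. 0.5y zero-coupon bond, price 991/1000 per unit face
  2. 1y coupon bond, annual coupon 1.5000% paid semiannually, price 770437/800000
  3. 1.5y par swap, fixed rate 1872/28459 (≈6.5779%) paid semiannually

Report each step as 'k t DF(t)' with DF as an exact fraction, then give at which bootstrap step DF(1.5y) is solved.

1 1/2 991/1000
2 1 1897/2000
3 3/2 1133/1250
DF(1.5y) is solved at step 3

step 1 [0.5y] zero: DF = P = 991/1000 ≈ 0.991000
step 2 [1y] bond c/2=3/400: DF=(770437/800000 − 3/400·(0.991000))/(1+3/400) = 1897/2000 ≈ 0.948500
step 3 [1.5y] swap r/2=936/28459: DF=(1 − 936/28459·(0.991000+0.948500))/(1+936/28459) = 1133/1250 ≈ 0.906400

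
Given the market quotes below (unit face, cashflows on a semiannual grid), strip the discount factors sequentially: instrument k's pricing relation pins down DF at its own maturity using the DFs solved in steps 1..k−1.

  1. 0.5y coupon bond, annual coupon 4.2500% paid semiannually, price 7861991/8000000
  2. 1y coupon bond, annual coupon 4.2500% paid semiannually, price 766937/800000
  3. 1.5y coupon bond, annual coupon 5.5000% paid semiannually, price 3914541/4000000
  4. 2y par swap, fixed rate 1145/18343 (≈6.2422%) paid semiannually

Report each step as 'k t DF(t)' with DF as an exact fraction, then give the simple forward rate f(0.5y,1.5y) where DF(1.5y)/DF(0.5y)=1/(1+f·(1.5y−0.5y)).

step 1 [0.5y] bond c/2=17/800: DF=(7861991/8000000 − 17/800·(0))/(1+17/800) = 9623/10000 ≈ 0.962300
step 2 [1y] bond c/2=17/800: DF=(766937/800000 − 17/800·(0.962300))/(1+17/800) = 9187/10000 ≈ 0.918700
step 3 [1.5y] bond c/2=11/400: DF=(3914541/4000000 − 11/400·(0.962300+0.918700))/(1+11/400) = 9021/10000 ≈ 0.902100
step 4 [2y] swap r/2=1145/36686: DF=(1 − 1145/36686·(0.962300+0.918700+0.902100))/(1+1145/36686) = 1771/2000 ≈ 0.885500

1 1/2 9623/10000
2 1 9187/10000
3 3/2 9021/10000
4 2 1771/2000
f(0.5y,1.5y) = ((9623/10000)/(9021/10000) − 1)/(1) = 602/9021 ≈ 6.6733%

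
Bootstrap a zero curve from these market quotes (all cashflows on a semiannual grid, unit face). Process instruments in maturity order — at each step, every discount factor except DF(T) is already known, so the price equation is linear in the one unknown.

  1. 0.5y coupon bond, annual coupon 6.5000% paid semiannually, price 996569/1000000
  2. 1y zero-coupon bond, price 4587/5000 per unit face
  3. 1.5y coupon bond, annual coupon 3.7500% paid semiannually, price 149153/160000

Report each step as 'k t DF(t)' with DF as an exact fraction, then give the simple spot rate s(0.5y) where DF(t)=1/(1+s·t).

step 1 [0.5y] bond c/2=13/400: DF=(996569/1000000 − 13/400·(0))/(1+13/400) = 2413/2500 ≈ 0.965200
step 2 [1y] zero: DF = P = 4587/5000 ≈ 0.917400
step 3 [1.5y] bond c/2=3/160: DF=(149153/160000 − 3/160·(0.965200+0.917400))/(1+3/160) = 2201/2500 ≈ 0.880400

1 1/2 2413/2500
2 1 4587/5000
3 3/2 2201/2500
s(0.5y) = (1/(2413/2500) − 1)/(1/2) = 174/2413 ≈ 7.2109%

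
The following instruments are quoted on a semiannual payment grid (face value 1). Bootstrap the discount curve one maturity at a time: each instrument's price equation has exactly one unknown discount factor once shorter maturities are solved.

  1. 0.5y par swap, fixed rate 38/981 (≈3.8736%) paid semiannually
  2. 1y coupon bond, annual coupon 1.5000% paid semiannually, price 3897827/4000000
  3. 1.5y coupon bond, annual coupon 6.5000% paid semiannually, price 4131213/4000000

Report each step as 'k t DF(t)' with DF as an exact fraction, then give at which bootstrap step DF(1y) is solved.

step 1 [0.5y] swap r/2=19/981: DF=(1 − 19/981·(0))/(1+19/981) = 981/1000 ≈ 0.981000
step 2 [1y] bond c/2=3/400: DF=(3897827/4000000 − 3/400·(0.981000))/(1+3/400) = 9599/10000 ≈ 0.959900
step 3 [1.5y] bond c/2=13/400: DF=(4131213/4000000 − 13/400·(0.981000+0.959900))/(1+13/400) = 587/625 ≈ 0.939200

1 1/2 981/1000
2 1 9599/10000
3 3/2 587/625
DF(1y) is solved at step 2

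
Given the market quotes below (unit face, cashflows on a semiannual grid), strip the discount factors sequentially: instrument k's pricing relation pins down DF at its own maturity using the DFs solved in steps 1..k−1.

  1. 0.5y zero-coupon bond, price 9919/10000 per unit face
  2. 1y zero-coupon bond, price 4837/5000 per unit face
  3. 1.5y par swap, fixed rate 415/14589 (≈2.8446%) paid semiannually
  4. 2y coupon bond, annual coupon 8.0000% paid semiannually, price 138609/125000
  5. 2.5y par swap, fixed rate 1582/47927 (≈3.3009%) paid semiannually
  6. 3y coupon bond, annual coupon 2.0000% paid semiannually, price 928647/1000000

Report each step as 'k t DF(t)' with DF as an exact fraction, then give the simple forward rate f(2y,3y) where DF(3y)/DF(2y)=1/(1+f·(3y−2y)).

step 1 [0.5y] zero: DF = P = 9919/10000 ≈ 0.991900
step 2 [1y] zero: DF = P = 4837/5000 ≈ 0.967400
step 3 [1.5y] swap r/2=415/29178: DF=(1 − 415/29178·(0.991900+0.967400))/(1+415/29178) = 1917/2000 ≈ 0.958500
step 4 [2y] bond c/2=1/25: DF=(138609/125000 − 1/25·(0.991900+0.967400+0.958500))/(1+1/25) = 477/500 ≈ 0.954000
step 5 [2.5y] swap r/2=791/47927: DF=(1 − 791/47927·(0.991900+0.967400+0.958500+0.954000))/(1+791/47927) = 9209/10000 ≈ 0.920900
step 6 [3y] bond c/2=1/100: DF=(928647/1000000 − 1/100·(0.991900+0.967400+0.958500+0.954000+0.920900))/(1+1/100) = 109/125 ≈ 0.872000

1 1/2 9919/10000
2 1 4837/5000
3 3/2 1917/2000
4 2 477/500
5 5/2 9209/10000
6 3 109/125
f(2y,3y) = ((477/500)/(109/125) − 1)/(1) = 41/436 ≈ 9.4037%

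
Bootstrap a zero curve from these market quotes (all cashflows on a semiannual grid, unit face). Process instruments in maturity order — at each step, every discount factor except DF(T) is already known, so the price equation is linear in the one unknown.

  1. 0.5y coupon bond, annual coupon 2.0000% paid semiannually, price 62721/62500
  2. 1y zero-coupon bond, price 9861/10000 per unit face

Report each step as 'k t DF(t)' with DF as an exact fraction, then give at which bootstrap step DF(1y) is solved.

1 1/2 621/625
2 1 9861/10000
DF(1y) is solved at step 2

step 1 [0.5y] bond c/2=1/100: DF=(62721/62500 − 1/100·(0))/(1+1/100) = 621/625 ≈ 0.993600
step 2 [1y] zero: DF = P = 9861/10000 ≈ 0.986100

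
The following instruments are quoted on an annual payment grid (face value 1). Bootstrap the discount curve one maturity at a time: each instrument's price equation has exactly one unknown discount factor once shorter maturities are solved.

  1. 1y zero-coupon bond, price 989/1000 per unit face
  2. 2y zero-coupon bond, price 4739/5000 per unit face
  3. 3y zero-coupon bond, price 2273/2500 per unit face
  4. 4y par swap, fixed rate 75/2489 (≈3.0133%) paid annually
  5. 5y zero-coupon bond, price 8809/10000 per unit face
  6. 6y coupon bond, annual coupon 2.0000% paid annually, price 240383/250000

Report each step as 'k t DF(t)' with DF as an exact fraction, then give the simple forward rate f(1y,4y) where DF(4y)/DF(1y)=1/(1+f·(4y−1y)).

1 1 989/1000
2 2 4739/5000
3 3 2273/2500
4 4 71/80
5 5 8809/10000
6 6 4261/5000
f(1y,4y) = ((989/1000)/(71/80) − 1)/(3) = 203/5325 ≈ 3.8122%

step 1 [1y] zero: DF = P = 989/1000 ≈ 0.989000
step 2 [2y] zero: DF = P = 4739/5000 ≈ 0.947800
step 3 [3y] zero: DF = P = 2273/2500 ≈ 0.909200
step 4 [4y] swap r/1=75/2489: DF=(1 − 75/2489·(0.989000+0.947800+0.909200))/(1+75/2489) = 71/80 ≈ 0.887500
step 5 [5y] zero: DF = P = 8809/10000 ≈ 0.880900
step 6 [6y] bond c/1=1/50: DF=(240383/250000 − 1/50·(0.989000+0.947800+0.909200+0.887500+0.880900))/(1+1/50) = 4261/5000 ≈ 0.852200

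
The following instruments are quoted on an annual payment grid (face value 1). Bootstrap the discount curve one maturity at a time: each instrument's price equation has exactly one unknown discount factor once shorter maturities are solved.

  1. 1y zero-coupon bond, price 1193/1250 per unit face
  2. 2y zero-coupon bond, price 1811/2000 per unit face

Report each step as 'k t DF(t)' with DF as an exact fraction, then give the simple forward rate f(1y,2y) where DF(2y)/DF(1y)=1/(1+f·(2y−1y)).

step 1 [1y] zero: DF = P = 1193/1250 ≈ 0.954400
step 2 [2y] zero: DF = P = 1811/2000 ≈ 0.905500

1 1 1193/1250
2 2 1811/2000
f(1y,2y) = ((1193/1250)/(1811/2000) − 1)/(1) = 489/9055 ≈ 5.4003%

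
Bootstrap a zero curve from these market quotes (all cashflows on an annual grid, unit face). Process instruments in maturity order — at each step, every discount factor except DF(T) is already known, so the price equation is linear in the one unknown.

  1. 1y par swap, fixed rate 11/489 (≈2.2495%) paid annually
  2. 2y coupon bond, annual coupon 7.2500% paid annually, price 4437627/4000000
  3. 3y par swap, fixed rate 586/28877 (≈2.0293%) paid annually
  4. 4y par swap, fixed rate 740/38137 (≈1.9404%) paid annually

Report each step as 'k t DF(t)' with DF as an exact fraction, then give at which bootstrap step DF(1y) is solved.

1 1 489/500
2 2 9683/10000
3 3 4707/5000
4 4 463/500
DF(1y) is solved at step 1

step 1 [1y] swap r/1=11/489: DF=(1 − 11/489·(0))/(1+11/489) = 489/500 ≈ 0.978000
step 2 [2y] bond c/1=29/400: DF=(4437627/4000000 − 29/400·(0.978000))/(1+29/400) = 9683/10000 ≈ 0.968300
step 3 [3y] swap r/1=586/28877: DF=(1 − 586/28877·(0.978000+0.968300))/(1+586/28877) = 4707/5000 ≈ 0.941400
step 4 [4y] swap r/1=740/38137: DF=(1 − 740/38137·(0.978000+0.968300+0.941400))/(1+740/38137) = 463/500 ≈ 0.926000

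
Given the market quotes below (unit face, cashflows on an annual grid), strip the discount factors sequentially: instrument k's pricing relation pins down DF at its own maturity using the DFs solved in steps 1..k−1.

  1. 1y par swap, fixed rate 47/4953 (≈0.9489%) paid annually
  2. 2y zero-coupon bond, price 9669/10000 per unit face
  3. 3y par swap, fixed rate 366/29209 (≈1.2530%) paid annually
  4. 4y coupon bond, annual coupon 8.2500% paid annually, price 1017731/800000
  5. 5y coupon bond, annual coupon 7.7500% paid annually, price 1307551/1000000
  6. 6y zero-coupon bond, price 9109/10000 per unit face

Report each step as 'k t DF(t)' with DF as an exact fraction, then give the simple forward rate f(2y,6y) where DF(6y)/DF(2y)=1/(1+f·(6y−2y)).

step 1 [1y] swap r/1=47/4953: DF=(1 − 47/4953·(0))/(1+47/4953) = 4953/5000 ≈ 0.990600
step 2 [2y] zero: DF = P = 9669/10000 ≈ 0.966900
step 3 [3y] swap r/1=366/29209: DF=(1 − 366/29209·(0.990600+0.966900))/(1+366/29209) = 4817/5000 ≈ 0.963400
step 4 [4y] bond c/1=33/400: DF=(1017731/800000 − 33/400·(0.990600+0.966900+0.963400))/(1+33/400) = 4763/5000 ≈ 0.952600
step 5 [5y] bond c/1=31/400: DF=(1307551/1000000 − 31/400·(0.990600+0.966900+0.963400+0.952600))/(1+31/400) = 9349/10000 ≈ 0.934900
step 6 [6y] zero: DF = P = 9109/10000 ≈ 0.910900

1 1 4953/5000
2 2 9669/10000
3 3 4817/5000
4 4 4763/5000
5 5 9349/10000
6 6 9109/10000
f(2y,6y) = ((9669/10000)/(9109/10000) − 1)/(4) = 140/9109 ≈ 1.5369%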